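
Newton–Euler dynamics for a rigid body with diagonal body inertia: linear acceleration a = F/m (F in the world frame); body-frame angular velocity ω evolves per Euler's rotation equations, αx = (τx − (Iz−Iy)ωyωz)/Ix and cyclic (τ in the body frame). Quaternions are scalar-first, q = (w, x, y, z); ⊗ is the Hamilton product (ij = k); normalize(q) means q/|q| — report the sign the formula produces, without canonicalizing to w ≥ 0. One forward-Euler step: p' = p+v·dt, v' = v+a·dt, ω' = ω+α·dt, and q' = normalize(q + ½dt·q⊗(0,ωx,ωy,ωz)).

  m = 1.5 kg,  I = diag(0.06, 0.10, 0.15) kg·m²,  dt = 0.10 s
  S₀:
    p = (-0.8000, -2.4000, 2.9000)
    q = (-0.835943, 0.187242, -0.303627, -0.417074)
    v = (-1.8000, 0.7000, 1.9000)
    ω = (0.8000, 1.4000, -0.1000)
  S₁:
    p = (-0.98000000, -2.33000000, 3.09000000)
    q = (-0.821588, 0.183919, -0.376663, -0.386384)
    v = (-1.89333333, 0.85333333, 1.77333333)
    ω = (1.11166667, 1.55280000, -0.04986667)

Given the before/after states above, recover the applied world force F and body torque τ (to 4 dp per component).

F = (-1.4000, 2.3000, -1.9000)
τ = (0.1800, 0.1600, 0.1200)

Δv = v₁−v₀ = (-0.09333333, 0.15333333, -0.12666667)
applied force F = (-1.4000, 2.3000, -1.9000)
rate change Δω = (0.31166667, 0.15280000, 0.05013333)
gyro term ω₀×Iω₀ = (-0.0070, 0.0072, 0.0448)
I·α + gyro = (0.1800, 0.1600, 0.1200)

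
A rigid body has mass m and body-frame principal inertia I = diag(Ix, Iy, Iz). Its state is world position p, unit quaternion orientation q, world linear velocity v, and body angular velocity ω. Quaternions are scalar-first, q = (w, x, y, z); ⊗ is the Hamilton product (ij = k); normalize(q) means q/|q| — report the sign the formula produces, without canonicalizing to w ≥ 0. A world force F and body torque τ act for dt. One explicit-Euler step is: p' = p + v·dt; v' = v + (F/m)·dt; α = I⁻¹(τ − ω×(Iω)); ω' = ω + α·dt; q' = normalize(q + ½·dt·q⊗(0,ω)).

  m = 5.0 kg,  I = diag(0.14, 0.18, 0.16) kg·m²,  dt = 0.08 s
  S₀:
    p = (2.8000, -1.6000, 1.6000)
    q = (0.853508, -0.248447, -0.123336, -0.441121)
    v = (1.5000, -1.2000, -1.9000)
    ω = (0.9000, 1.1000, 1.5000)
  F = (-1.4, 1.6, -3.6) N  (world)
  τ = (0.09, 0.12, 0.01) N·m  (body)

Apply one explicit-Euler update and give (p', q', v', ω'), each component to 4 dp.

p' = (2.9200, -1.6960, 1.4480)
q' = (0.8913, -0.2050, -0.0865, -0.3951)
v' = (1.4776, -1.1744, -1.9576)
ω' = (0.9703, 1.1653, 1.4852)

(τ − ω×Iω)/I = (0.8786, 0.8167, -0.1850)
ω + α·dt = (0.9703, 1.1653, 1.4852)
Hamilton product q⊗(0,ω) = (1.0209534, 1.0683863, 0.9145204, 1.1179727)
q' = normalize(q + ½dt·q⊗(0,ω)) = (0.8913, -0.2050, -0.0865, -0.3951)
a = F/m = (-0.2800, 0.3200, -0.7200)
p + v·dt = (2.9200, -1.6960, 1.4480)
v + (F/m)dt = (1.4776, -1.1744, -1.9576)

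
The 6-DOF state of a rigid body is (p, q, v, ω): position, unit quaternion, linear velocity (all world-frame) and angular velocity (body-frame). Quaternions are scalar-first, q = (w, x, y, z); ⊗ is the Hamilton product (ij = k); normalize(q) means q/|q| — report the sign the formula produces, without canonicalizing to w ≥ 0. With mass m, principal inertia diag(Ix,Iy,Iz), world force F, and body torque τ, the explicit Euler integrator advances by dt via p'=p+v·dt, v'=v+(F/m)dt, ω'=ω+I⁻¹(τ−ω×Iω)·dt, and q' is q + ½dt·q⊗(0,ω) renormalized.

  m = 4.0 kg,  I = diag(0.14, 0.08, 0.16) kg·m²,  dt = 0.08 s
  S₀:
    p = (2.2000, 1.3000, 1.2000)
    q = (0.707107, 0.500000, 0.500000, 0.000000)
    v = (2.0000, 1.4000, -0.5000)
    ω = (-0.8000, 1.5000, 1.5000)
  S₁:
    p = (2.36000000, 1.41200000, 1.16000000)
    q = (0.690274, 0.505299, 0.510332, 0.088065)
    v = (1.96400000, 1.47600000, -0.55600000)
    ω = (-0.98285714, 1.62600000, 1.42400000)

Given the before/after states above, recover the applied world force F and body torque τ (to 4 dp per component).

F = (-1.8000, 3.8000, -2.8000)
τ = (-0.1400, 0.1500, -0.0800)

Δv = v₁−v₀ = (-0.03600000, 0.07600000, -0.05600000)
applied force F = (-1.8000, 3.8000, -2.8000)
ω₁ − ω₀ = (-0.18285714, 0.12600000, -0.07600000)
ω₀×(Iω₀) = (0.1800, 0.0240, 0.0720)
τ = I·(Δω/dt) + ω₀×(Iω₀) = (-0.1400, 0.1500, -0.0800)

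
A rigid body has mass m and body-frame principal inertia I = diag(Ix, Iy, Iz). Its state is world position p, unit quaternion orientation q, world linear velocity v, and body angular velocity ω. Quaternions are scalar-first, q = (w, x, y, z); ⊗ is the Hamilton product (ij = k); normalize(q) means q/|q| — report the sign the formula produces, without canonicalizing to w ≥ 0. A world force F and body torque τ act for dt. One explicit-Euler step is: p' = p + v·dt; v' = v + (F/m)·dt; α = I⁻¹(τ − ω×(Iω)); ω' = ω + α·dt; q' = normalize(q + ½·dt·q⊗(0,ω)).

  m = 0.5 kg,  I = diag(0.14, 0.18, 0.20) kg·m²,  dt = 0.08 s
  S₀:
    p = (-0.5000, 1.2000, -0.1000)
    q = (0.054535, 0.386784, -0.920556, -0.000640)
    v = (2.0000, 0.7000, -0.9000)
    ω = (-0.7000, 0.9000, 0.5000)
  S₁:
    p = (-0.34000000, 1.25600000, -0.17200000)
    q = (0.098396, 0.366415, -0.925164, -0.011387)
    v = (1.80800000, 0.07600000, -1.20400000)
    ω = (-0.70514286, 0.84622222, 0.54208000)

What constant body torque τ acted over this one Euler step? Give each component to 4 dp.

rate change Δω = (-0.00514286, -0.05377778, 0.04208000)
applied torque τ = (0.0000, -0.1000, 0.0800)

τ = (0.0000, -0.1000, 0.0800)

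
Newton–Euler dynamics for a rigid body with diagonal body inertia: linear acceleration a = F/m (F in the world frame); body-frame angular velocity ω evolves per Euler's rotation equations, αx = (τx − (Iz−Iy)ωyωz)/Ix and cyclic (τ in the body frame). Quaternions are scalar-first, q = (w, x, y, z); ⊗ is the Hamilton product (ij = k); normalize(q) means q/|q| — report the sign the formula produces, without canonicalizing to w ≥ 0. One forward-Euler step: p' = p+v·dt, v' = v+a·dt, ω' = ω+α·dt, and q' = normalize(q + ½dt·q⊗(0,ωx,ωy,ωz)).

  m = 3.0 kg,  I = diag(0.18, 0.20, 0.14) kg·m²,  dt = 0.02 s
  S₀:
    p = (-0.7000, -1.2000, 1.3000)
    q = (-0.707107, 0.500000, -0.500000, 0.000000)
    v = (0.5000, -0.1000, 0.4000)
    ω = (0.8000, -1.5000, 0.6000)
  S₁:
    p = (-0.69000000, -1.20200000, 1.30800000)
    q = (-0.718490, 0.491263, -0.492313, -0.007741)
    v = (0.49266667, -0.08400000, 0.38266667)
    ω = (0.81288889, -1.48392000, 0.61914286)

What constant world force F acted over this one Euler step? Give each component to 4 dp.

Δv = v₁−v₀ = (-0.00733333, 0.01600000, -0.01733333)
F = m·Δv/dt = (-1.1000, 2.4000, -2.6000)

F = (-1.1000, 2.4000, -2.6000)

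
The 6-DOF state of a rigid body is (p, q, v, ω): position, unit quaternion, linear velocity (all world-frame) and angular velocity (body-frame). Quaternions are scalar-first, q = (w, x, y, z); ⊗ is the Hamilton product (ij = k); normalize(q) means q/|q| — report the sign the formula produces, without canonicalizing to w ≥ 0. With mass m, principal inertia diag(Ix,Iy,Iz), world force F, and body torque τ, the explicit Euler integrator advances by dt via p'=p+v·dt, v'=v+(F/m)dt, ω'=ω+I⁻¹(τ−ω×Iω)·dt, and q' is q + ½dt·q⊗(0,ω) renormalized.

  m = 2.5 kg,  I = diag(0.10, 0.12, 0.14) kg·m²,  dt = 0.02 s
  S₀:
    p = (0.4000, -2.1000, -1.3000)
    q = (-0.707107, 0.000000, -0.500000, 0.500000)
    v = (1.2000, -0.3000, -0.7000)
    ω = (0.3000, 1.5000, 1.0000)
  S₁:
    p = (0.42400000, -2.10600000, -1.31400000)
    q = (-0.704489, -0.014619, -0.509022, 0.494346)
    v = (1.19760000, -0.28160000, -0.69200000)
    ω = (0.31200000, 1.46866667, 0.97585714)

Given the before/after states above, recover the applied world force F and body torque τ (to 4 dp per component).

Δω = ω₁−ω₀ = (0.01200000, -0.03133333, -0.02414286)
ω₀×(Iω₀) = (0.0300, -0.0120, 0.0090)
applied torque τ = (0.0900, -0.2000, -0.1600)
v₁ − v₀ = (-0.00240000, 0.01840000, 0.00800000)
F = m·Δv/dt = (-0.3000, 2.3000, 1.0000)

F = (-0.3000, 2.3000, 1.0000)
τ = (0.0900, -0.2000, -0.1600)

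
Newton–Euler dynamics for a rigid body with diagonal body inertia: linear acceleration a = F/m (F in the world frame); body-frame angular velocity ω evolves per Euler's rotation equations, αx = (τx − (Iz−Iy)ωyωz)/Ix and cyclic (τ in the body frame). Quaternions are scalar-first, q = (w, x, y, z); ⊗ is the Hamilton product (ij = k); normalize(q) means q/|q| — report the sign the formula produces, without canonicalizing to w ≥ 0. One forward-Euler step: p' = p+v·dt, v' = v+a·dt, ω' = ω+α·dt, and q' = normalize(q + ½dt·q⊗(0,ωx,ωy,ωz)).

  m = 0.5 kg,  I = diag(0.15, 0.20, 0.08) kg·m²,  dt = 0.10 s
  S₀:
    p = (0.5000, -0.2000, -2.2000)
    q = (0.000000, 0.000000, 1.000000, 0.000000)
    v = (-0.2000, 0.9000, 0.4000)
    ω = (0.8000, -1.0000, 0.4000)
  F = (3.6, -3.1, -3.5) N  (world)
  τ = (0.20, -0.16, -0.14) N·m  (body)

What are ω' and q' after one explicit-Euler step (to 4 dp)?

ω' = (0.9013, -1.0912, 0.2750)
q' = (0.0499, 0.0200, 0.9978, -0.0399)

angular accel α = (1.0133, -0.9120, -1.2500)
new body rate ω' = (0.9013, -1.0912, 0.2750)
2q̇ = q⊗(0,ω) = (1.0000000, 0.4000000, 0.0000000, -0.8000000)
updated quaternion q' = (0.0499, 0.0200, 0.9978, -0.0399)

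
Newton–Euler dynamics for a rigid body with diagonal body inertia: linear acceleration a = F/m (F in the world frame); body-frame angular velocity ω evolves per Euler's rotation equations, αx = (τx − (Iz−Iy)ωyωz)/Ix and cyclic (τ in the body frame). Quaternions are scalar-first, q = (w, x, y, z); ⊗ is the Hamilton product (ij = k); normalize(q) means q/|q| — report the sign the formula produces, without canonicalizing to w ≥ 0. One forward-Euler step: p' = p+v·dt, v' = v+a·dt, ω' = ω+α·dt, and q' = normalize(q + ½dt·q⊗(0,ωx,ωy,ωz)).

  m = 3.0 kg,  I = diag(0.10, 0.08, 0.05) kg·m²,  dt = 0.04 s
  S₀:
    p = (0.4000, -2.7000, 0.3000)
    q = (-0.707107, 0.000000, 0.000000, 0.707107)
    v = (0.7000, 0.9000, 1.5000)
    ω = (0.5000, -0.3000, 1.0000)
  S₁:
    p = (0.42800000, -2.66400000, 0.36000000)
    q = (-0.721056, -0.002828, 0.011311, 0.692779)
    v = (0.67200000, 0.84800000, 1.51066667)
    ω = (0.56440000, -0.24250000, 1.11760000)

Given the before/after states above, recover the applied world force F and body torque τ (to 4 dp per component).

Δω = ω₁−ω₀ = (0.06440000, 0.05750000, 0.11760000)
gyro term ω₀×Iω₀ = (0.0090, 0.0250, 0.0030)
τ = I·(Δω/dt) + ω₀×(Iω₀) = (0.1700, 0.1400, 0.1500)
velocity change Δv = (-0.02800000, -0.05200000, 0.01066667)
F = m·Δv/dt = (-2.1000, -3.9000, 0.8000)

F = (-2.1000, -3.9000, 0.8000)
τ = (0.1700, 0.1400, 0.1500)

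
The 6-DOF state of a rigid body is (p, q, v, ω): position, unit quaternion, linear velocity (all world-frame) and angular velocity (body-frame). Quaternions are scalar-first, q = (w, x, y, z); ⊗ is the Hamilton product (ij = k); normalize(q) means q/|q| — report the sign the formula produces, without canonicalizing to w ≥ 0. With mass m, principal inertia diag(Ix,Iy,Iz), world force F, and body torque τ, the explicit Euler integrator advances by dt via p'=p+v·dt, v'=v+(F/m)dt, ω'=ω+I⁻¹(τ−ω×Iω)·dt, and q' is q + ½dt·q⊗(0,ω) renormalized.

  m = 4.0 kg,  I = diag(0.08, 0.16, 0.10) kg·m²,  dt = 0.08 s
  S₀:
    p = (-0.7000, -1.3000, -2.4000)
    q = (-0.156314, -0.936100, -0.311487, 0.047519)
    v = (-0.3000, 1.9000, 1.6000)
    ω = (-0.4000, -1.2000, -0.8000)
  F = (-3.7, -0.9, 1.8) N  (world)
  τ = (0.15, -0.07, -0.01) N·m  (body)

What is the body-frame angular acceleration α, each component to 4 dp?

precession coupling ω×(Iω) = (-0.0576, -0.0064, 0.0384)
(τ − ω×Iω)/I = (2.5950, -0.3975, -0.4840)

α = (2.5950, -0.3975, -0.4840)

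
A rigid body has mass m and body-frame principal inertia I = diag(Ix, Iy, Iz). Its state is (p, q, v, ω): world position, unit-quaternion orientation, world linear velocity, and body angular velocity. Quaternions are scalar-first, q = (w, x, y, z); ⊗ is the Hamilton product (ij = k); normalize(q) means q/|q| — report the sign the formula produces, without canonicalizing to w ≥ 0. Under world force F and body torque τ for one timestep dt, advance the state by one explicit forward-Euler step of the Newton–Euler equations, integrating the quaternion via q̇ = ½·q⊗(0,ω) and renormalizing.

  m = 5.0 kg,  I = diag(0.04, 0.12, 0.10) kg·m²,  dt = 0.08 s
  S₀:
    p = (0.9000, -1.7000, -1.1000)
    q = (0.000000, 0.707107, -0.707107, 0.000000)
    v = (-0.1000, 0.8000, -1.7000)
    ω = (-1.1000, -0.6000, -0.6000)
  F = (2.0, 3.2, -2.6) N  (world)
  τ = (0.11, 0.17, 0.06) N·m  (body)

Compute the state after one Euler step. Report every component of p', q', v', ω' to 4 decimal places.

precession coupling ω×(Iω) = (-0.0072, -0.0396, 0.0528)
angular accel α = (2.9300, 1.7467, 0.0720)
ω + α·dt = (-0.8656, -0.4603, -0.5942)
Hamilton product q⊗(0,ω) = (0.3535535, 0.4242642, 0.4242642, -1.2020819)
q' = normalize(q + ½dt·q⊗(0,ω)) = (0.0141, 0.7230, -0.6891, -0.0480)
a = (0.4000, 0.6400, -0.5200)
new position p' = (0.8920, -1.6360, -1.2360)
v + (F/m)dt = (-0.0680, 0.8512, -1.7416)

p' = (0.8920, -1.6360, -1.2360)
q' = (0.0141, 0.7230, -0.6891, -0.0480)
v' = (-0.0680, 0.8512, -1.7416)
ω' = (-0.8656, -0.4603, -0.5942)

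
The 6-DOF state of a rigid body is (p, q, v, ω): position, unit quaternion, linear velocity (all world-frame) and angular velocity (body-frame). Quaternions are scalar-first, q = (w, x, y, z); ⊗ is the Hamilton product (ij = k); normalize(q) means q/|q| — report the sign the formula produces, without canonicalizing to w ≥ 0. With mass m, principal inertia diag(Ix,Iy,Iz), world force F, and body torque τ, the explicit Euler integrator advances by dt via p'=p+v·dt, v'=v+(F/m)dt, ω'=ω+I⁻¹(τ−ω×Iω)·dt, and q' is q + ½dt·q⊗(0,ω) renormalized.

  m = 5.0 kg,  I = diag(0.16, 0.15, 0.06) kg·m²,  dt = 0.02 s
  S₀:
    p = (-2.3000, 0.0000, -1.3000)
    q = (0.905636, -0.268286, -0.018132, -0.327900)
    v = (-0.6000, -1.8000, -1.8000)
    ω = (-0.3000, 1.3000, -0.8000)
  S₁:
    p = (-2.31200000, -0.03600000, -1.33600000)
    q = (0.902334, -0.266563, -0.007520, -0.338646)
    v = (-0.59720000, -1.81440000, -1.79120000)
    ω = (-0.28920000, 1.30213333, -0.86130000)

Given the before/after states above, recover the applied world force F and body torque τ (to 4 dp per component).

v₁ − v₀ = (0.00280000, -0.01440000, 0.00880000)
F = m·Δv/dt = (0.7000, -3.6000, 2.2000)
ω₁ − ω₀ = (0.01080000, 0.00213333, -0.06130000)
I·α + gyro = (0.1800, 0.0400, -0.1800)

F = (0.7000, -3.6000, 2.2000)
τ = (0.1800, 0.0400, -0.1800)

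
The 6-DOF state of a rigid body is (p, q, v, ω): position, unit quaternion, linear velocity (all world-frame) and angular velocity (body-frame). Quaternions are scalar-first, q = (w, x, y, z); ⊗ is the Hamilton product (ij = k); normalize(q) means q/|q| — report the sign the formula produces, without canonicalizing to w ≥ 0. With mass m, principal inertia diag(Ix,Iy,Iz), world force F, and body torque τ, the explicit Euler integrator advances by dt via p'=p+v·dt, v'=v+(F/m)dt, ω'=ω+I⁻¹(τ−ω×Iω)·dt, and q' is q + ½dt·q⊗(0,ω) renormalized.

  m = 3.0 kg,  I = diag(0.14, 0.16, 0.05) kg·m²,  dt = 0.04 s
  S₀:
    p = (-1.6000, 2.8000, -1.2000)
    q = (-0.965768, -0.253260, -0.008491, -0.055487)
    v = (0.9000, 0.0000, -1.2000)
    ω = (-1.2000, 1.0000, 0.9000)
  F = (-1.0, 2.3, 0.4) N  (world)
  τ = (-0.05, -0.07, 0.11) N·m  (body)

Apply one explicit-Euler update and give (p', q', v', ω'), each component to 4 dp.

p' = (-1.5640, 2.8000, -1.2480)
q' = (-0.9700, -0.2290, -0.0219, -0.0781)
v' = (0.8867, 0.0307, -1.1947)
ω' = (-1.1860, 1.0068, 1.0072)

ω×(Iω) gyroscopic = (-0.0990, -0.0972, -0.0240)
α = I⁻¹(τ − ω×Iω) = (0.3500, 0.1700, 2.6800)
new body rate ω' = (-1.1860, 1.0068, 1.0072)
2q̇ = q⊗(0,ω) = (-0.2454827, 1.2067667, -0.6712496, -1.1326404)
q + ½dt·q⊗(0,ω), renormalized = (-0.9700, -0.2290, -0.0219, -0.0781)
a = (-0.3333, 0.7667, 0.1333)
p + v·dt = (-1.5640, 2.8000, -1.2480)
v + (F/m)dt = (0.8867, 0.0307, -1.1947)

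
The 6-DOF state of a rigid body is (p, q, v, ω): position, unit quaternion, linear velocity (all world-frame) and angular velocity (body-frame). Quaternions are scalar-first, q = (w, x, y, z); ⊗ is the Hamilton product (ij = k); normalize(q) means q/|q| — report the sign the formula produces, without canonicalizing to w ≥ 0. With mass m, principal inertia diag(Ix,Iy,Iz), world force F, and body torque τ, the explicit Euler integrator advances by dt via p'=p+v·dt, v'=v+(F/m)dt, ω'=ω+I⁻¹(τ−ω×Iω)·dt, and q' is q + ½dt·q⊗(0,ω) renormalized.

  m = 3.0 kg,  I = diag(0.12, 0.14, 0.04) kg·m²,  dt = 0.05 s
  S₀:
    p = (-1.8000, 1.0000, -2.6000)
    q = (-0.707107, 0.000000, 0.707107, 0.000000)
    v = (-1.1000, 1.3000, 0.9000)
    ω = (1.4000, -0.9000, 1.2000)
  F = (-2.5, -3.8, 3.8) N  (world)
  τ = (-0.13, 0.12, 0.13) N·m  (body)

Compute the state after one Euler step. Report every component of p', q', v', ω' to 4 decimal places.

ω×(Iω) gyroscopic = (0.1080, 0.1344, -0.0252)
angular accel α = (-1.9833, -0.1029, 3.8800)
ω' = ω + α·dt = (1.3008, -0.9051, 1.3940)
Hamilton product q⊗(0,ω) = (0.6363963, -0.1414214, 0.6363963, -1.8384782)
q + ½dt·q⊗(0,ω), renormalized = (-0.6903, -0.0035, 0.7221, -0.0459)
a = F/m = (-0.8333, -1.2667, 1.2667)
p + v·dt = (-1.8550, 1.0650, -2.5550)
new velocity v' = (-1.1417, 1.2367, 0.9633)

p' = (-1.8550, 1.0650, -2.5550)
q' = (-0.6903, -0.0035, 0.7221, -0.0459)
v' = (-1.1417, 1.2367, 0.9633)
ω' = (1.3008, -0.9051, 1.3940)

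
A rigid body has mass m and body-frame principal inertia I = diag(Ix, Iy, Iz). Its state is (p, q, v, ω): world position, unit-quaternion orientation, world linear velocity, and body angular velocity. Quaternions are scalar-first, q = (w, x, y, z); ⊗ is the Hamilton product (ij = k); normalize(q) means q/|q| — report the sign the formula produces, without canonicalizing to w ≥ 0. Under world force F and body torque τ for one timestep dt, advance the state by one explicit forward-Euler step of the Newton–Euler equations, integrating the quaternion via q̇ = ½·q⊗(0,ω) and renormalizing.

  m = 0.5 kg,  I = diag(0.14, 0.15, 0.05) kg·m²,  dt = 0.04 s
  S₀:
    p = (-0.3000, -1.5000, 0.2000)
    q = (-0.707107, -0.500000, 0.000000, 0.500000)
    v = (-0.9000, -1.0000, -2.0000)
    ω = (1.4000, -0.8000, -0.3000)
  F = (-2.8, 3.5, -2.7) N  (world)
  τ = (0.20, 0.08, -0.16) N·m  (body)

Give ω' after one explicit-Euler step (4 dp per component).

ω×(Iω) gyroscopic = (-0.0240, -0.0378, -0.0112)
(τ − ω×Iω)/I = (1.6000, 0.7853, -2.9760)
ω + α·dt = (1.4640, -0.7686, -0.4190)

ω' = (1.4640, -0.7686, -0.4190)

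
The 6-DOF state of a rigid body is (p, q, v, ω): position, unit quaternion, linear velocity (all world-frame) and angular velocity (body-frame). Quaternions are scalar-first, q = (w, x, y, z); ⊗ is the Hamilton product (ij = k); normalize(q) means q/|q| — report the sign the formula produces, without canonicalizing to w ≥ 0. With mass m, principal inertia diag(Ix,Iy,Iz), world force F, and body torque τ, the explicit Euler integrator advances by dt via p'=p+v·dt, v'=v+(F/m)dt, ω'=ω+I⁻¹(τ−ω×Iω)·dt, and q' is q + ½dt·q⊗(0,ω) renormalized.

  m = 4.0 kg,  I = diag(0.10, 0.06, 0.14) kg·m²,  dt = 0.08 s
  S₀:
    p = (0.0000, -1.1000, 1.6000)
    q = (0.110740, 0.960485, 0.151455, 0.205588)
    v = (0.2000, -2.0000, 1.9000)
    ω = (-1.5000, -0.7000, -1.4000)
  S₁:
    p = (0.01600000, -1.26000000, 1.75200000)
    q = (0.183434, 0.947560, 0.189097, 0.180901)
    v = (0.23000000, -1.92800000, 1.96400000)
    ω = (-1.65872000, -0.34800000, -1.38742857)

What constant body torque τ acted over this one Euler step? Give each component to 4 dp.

τ = (-0.1200, 0.1800, -0.0200)

Δω = ω₁−ω₀ = (-0.15872000, 0.35200000, 0.01257143)
gyro term ω₀×Iω₀ = (0.0784, -0.0840, -0.0420)
I·α + gyro = (-0.1200, 0.1800, -0.0200)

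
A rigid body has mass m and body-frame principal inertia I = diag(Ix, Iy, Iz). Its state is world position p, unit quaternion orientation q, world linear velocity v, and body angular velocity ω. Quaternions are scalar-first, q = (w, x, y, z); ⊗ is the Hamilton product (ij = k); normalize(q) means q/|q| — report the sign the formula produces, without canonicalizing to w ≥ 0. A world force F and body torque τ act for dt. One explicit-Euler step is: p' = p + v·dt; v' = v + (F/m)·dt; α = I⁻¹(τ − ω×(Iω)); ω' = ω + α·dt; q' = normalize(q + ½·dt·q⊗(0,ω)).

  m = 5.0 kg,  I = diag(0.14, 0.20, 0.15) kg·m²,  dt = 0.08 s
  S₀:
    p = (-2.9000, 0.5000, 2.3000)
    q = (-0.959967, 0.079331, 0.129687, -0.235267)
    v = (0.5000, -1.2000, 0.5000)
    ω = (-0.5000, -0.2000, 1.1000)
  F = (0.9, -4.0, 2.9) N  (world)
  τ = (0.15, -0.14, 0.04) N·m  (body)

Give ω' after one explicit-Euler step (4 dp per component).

ω' = (-0.4206, -0.2582, 1.1181)

(τ − ω×Iω)/I = (0.9929, -0.7275, 0.2267)
ω' = ω + α·dt = (-0.4206, -0.2582, 1.1181)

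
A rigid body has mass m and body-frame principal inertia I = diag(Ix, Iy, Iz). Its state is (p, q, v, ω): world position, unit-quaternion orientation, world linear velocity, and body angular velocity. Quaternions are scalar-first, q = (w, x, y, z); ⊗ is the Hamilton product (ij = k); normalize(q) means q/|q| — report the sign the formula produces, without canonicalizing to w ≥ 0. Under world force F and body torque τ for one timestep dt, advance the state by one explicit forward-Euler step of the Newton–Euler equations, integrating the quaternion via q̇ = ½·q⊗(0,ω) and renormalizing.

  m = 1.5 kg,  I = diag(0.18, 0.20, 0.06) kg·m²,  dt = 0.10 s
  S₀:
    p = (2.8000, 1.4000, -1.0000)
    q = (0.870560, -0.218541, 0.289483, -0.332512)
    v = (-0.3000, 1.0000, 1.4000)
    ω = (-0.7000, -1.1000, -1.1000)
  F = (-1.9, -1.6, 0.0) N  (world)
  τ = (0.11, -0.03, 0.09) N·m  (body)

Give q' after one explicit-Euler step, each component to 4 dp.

q' = (0.8574, -0.2822, 0.2403, -0.3569)

Hamilton product q⊗(0,ω) = (-0.2003106, -1.2935865, -0.9652527, -0.5145828)
updated quaternion q' = (0.8574, -0.2822, 0.2403, -0.3569)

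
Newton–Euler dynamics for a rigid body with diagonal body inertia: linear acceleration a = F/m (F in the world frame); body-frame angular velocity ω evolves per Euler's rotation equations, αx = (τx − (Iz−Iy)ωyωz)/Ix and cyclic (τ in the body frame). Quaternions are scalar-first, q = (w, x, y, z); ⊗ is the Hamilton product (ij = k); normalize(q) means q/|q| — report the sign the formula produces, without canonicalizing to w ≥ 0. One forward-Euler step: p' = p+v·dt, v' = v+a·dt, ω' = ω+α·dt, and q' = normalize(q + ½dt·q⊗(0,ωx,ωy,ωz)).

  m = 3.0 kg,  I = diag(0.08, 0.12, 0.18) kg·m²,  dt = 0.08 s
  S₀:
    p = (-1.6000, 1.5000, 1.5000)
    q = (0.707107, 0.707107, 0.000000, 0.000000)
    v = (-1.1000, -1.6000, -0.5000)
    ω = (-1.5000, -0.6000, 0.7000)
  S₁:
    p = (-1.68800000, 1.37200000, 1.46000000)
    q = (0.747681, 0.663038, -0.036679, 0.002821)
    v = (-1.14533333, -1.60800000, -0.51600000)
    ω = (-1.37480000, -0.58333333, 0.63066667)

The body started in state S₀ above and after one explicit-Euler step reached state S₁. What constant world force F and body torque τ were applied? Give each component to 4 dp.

ω₁ − ω₀ = (0.12520000, 0.01666667, -0.06933333)
τ = I·(Δω/dt) + ω₀×(Iω₀) = (0.1000, 0.1300, -0.1200)
Δv = v₁−v₀ = (-0.04533333, -0.00800000, -0.01600000)
F = m·Δv/dt = (-1.7000, -0.3000, -0.6000)

F = (-1.7000, -0.3000, -0.6000)
τ = (0.1000, 0.1300, -0.1200)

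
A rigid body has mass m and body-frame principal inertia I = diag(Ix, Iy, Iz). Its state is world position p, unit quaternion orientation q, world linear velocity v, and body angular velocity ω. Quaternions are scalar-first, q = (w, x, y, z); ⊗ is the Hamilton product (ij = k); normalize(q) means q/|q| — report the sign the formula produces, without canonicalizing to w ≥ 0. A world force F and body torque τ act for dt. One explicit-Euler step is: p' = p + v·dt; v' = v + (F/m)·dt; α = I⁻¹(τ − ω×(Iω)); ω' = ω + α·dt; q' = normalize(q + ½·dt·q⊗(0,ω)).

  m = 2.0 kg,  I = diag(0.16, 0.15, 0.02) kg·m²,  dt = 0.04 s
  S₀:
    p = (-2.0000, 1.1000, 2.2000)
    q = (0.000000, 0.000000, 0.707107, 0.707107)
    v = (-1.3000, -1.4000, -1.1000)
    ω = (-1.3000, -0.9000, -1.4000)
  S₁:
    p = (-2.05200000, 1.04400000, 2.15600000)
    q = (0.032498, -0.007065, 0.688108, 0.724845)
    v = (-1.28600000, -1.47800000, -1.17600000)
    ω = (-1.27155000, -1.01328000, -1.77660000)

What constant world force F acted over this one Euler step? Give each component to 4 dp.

v₁ − v₀ = (0.01400000, -0.07800000, -0.07600000)
applied force F = (0.7000, -3.9000, -3.8000)

F = (0.7000, -3.9000, -3.8000)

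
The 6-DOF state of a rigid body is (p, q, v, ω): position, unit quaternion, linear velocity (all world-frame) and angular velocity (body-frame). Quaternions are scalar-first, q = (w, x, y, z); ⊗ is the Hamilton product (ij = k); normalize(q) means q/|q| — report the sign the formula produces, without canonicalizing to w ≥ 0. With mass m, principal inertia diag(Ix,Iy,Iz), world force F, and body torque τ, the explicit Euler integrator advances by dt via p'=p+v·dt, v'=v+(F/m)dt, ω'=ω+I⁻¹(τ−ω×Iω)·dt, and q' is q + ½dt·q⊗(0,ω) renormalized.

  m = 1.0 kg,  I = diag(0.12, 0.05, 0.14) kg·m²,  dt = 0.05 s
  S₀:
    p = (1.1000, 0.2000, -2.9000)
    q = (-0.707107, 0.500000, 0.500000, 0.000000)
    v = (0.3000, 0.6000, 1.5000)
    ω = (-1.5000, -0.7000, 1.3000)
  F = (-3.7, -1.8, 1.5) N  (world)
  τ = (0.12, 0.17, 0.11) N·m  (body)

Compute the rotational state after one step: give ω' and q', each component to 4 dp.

angular accel α = (1.6825, 2.6200, 1.3107)
ω + α·dt = (-1.4159, -0.5690, 1.3655)
Hamilton product q⊗(0,ω) = (1.1000000, 1.7106605, -0.1550251, -0.5192391)
updated quaternion q' = (-0.6787, 0.5420, 0.4954, -0.0130)

ω' = (-1.4159, -0.5690, 1.3655)
q' = (-0.6787, 0.5420, 0.4954, -0.0130)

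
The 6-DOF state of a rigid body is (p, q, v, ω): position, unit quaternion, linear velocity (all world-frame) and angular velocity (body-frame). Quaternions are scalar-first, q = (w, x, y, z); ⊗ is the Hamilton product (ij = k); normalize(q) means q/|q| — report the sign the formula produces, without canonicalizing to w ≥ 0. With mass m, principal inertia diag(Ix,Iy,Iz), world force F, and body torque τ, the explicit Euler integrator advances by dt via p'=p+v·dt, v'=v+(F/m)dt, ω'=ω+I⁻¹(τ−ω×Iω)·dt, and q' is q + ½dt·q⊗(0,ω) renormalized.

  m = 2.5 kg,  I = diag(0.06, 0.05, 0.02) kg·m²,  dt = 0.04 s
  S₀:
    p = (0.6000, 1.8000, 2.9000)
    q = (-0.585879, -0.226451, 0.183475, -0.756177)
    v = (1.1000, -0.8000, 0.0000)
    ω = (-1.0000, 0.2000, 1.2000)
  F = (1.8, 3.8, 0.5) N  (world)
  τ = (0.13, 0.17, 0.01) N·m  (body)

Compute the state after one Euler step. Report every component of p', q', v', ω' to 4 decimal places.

p' = (0.6440, 1.7680, 2.9000)
q' = (-0.5727, -0.2072, 0.2016, -0.7671)
v' = (1.1288, -0.7392, 0.0080)
ω' = (-0.9085, 0.3744, 1.2160)

ω×(Iω) gyroscopic = (-0.0072, -0.0480, 0.0020)
α = I⁻¹(τ − ω×Iω) = (2.2867, 4.3600, 0.4000)
new body rate ω' = (-0.9085, 0.3744, 1.2160)
q⊗(0,ω) = (0.6442664, 0.9572844, 0.9107424, -0.5648700)
updated quaternion q' = (-0.5727, -0.2072, 0.2016, -0.7671)
linear accel F/m = (0.7200, 1.5200, 0.2000)
p' = p + v·dt = (0.6440, 1.7680, 2.9000)
v' = v + a·dt = (1.1288, -0.7392, 0.0080)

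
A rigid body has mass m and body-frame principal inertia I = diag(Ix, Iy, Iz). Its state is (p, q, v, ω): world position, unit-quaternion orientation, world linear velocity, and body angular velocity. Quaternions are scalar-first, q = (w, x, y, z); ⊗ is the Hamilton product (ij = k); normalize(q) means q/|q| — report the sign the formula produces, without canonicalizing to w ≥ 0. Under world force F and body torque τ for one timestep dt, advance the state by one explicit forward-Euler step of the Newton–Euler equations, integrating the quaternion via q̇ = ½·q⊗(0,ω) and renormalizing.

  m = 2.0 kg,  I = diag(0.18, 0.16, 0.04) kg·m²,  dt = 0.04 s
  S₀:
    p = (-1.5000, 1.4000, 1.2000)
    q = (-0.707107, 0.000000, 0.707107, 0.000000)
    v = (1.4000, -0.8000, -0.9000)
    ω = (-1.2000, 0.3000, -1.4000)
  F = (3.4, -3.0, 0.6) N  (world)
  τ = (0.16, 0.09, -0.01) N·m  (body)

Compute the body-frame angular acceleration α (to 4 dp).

ω×(Iω) gyroscopic = (0.0504, 0.2352, 0.0072)
angular accel α = (0.6089, -0.9075, -0.4300)

α = (0.6089, -0.9075, -0.4300)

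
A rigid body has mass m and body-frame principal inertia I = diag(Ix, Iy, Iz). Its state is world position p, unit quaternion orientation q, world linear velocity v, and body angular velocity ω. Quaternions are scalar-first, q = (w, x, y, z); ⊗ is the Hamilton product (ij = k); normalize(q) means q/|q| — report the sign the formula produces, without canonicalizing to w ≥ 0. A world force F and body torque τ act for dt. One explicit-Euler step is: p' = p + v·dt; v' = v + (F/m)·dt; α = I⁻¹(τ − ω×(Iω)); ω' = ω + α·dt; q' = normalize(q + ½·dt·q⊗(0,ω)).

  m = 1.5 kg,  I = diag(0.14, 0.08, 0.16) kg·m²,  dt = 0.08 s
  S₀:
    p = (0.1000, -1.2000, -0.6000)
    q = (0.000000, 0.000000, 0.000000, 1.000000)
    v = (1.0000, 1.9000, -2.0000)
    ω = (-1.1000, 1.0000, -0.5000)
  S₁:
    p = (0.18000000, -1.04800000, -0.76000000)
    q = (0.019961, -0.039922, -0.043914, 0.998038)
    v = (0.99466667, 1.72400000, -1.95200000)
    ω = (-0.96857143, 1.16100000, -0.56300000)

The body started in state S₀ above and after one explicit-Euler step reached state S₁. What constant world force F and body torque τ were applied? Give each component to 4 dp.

ω₁ − ω₀ = (0.13142857, 0.16100000, -0.06300000)
τ = I·(Δω/dt) + ω₀×(Iω₀) = (0.1900, 0.1500, -0.0600)
velocity change Δv = (-0.00533333, -0.17600000, 0.04800000)
applied force F = (-0.1000, -3.3000, 0.9000)

F = (-0.1000, -3.3000, 0.9000)
τ = (0.1900, 0.1500, -0.0600)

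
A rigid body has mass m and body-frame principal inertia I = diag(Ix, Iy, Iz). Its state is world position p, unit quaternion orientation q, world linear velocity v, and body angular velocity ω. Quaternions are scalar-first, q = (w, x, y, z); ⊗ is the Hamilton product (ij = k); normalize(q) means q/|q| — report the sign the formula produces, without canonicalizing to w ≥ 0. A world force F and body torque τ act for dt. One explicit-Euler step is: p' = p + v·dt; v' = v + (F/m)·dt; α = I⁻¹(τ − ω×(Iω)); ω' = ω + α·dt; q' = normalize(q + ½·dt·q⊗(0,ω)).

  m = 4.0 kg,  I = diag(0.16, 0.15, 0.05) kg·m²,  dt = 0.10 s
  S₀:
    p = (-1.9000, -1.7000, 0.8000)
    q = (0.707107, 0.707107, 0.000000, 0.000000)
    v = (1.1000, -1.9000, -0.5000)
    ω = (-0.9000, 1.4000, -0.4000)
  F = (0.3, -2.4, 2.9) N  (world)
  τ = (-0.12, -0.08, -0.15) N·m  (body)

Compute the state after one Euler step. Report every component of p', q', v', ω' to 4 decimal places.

gyro term ω×Iω = (0.0560, 0.0396, 0.0126)
α = I⁻¹(τ − ω×Iω) = (-1.1000, -0.7973, -3.2520)
ω' = ω + α·dt = (-1.0100, 1.3203, -0.7252)
2q̇ = q⊗(0,ω) = (0.6363963, -0.6363963, 1.2727926, 0.7071070)
q + ½dt·q⊗(0,ω), renormalized = (0.7362, 0.6728, 0.0634, 0.0352)
a = F/m = (0.0750, -0.6000, 0.7250)
new position p' = (-1.7900, -1.8900, 0.7500)
new velocity v' = (1.1075, -1.9600, -0.4275)

p' = (-1.7900, -1.8900, 0.7500)
q' = (0.7362, 0.6728, 0.0634, 0.0352)
v' = (1.1075, -1.9600, -0.4275)
ω' = (-1.0100, 1.3203, -0.7252)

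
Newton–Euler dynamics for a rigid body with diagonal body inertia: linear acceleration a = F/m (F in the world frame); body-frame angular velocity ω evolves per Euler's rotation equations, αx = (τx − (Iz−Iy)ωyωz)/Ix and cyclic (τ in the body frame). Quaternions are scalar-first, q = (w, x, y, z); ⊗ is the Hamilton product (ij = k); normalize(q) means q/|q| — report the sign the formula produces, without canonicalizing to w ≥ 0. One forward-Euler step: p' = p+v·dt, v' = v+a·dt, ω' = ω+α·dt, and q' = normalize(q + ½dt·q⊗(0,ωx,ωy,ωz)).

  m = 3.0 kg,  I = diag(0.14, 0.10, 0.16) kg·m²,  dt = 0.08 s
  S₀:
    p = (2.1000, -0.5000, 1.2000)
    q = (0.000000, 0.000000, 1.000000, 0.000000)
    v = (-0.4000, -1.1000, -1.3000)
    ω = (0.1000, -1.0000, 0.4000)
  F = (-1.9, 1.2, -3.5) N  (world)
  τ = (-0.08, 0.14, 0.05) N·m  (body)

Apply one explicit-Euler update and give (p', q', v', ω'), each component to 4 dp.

angular accel α = (-0.4000, 1.4080, 0.2875)
new body rate ω' = (0.0680, -0.8874, 0.4230)
Hamilton product q⊗(0,ω) = (1.0000000, 0.4000000, 0.0000000, -0.1000000)
q + ½dt·q⊗(0,ω), renormalized = (0.0400, 0.0160, 0.9991, -0.0040)
linear accel F/m = (-0.6333, 0.4000, -1.1667)
p + v·dt = (2.0680, -0.5880, 1.0960)
v' = v + a·dt = (-0.4507, -1.0680, -1.3933)

p' = (2.0680, -0.5880, 1.0960)
q' = (0.0400, 0.0160, 0.9991, -0.0040)
v' = (-0.4507, -1.0680, -1.3933)
ω' = (0.0680, -0.8874, 0.4230)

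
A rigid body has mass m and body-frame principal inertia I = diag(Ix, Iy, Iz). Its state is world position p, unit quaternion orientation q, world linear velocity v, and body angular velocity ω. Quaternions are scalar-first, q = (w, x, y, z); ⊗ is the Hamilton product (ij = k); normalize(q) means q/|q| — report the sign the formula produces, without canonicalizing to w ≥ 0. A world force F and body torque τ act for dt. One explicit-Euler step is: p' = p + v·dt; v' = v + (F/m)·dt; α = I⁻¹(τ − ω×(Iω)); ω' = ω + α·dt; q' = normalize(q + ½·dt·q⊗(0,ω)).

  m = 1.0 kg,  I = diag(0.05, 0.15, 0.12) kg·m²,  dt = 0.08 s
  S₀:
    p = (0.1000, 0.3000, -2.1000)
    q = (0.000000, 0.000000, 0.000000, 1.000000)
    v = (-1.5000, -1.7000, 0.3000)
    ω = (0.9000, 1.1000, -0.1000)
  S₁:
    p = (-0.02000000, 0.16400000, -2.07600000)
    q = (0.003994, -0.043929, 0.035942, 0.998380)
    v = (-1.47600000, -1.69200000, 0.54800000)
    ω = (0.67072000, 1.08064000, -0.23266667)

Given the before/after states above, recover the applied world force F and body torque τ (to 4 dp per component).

velocity change Δv = (0.02400000, 0.00800000, 0.24800000)
m·(v₁−v₀)/dt = (0.3000, 0.1000, 3.1000)
ω₁ − ω₀ = (-0.22928000, -0.01936000, -0.13266667)
applied torque τ = (-0.1400, -0.0300, -0.1000)

F = (0.3000, 0.1000, 3.1000)
τ = (-0.1400, -0.0300, -0.1000)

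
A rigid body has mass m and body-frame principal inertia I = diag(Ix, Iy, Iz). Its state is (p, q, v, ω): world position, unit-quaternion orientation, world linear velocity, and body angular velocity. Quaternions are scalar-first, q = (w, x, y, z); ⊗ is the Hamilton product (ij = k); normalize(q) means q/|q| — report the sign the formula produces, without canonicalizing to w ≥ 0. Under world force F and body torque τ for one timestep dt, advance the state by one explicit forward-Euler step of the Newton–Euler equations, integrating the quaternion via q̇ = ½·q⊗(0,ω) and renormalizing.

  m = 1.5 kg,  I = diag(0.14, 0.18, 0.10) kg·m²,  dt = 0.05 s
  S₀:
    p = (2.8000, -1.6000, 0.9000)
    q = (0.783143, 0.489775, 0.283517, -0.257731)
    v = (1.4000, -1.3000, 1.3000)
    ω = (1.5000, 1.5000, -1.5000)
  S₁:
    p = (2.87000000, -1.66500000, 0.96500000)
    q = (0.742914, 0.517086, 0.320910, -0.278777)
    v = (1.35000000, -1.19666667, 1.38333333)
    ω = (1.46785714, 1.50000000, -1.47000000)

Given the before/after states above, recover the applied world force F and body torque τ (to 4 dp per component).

Δv = v₁−v₀ = (-0.05000000, 0.10333333, 0.08333333)
F = m·Δv/dt = (-1.5000, 3.1000, 2.5000)
Δω = ω₁−ω₀ = (-0.03214286, 0.00000000, 0.03000000)
precession coupling = (0.1800, -0.0900, 0.0900)
τ = I·(Δω/dt) + ω₀×(Iω₀) = (0.0900, -0.0900, 0.1500)

F = (-1.5000, 3.1000, 2.5000)
τ = (0.0900, -0.0900, 0.1500)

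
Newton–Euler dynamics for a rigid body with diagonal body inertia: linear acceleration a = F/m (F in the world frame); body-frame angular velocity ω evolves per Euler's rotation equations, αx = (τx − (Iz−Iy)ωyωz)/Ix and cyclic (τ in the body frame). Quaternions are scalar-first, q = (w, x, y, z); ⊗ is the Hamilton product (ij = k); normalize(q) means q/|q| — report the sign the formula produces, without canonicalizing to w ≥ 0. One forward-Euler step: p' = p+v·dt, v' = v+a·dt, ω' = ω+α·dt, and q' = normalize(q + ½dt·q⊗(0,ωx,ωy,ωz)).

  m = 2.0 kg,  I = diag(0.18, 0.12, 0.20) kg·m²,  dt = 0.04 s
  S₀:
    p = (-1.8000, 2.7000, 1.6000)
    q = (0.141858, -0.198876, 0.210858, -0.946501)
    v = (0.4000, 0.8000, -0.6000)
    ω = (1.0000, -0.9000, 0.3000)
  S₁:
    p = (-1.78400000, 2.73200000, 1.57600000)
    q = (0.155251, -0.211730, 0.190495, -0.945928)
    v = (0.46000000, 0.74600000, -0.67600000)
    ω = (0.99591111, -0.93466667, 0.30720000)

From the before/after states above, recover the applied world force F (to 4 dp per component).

Δv = v₁−v₀ = (0.06000000, -0.05400000, -0.07600000)
applied force F = (3.0000, -2.7000, -3.8000)

F = (3.0000, -2.7000, -3.8000)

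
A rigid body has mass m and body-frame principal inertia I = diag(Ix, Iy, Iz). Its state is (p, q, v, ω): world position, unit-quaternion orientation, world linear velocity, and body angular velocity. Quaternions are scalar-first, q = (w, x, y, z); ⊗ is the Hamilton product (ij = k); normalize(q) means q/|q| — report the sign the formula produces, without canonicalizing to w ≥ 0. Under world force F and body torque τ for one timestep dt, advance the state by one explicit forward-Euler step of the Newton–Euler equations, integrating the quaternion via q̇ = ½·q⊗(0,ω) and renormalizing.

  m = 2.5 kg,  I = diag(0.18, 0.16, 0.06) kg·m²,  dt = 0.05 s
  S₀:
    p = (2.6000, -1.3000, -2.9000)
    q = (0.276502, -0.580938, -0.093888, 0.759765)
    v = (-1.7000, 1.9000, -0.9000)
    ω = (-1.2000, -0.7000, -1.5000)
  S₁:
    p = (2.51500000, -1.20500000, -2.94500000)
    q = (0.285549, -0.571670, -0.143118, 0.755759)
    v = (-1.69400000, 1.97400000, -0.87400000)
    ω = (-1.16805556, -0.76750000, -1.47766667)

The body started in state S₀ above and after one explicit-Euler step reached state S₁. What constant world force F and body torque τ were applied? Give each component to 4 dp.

velocity change Δv = (0.00600000, 0.07400000, 0.02600000)
m·(v₁−v₀)/dt = (0.3000, 3.7000, 1.3000)
rate change Δω = (0.03194444, -0.06750000, 0.02233333)
τ = I·(Δω/dt) + ω₀×(Iω₀) = (0.0100, 0.0000, 0.0100)

F = (0.3000, 3.7000, 1.3000)
τ = (0.0100, 0.0000, 0.0100)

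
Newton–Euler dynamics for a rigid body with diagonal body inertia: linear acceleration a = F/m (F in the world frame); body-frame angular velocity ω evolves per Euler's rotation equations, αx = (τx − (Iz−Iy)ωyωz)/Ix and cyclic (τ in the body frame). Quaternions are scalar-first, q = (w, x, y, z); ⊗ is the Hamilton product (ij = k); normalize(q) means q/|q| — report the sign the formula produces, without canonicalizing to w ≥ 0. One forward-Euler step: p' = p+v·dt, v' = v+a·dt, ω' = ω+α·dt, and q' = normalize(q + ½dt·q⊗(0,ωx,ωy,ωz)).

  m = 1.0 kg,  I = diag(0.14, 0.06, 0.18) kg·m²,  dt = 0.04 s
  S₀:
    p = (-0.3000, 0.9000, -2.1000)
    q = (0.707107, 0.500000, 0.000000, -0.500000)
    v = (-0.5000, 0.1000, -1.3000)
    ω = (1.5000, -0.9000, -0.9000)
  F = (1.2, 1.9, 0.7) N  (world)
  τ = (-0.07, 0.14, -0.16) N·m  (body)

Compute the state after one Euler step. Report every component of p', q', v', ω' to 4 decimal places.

ω×(Iω) gyroscopic = (0.0972, 0.0540, 0.1080)
α = I⁻¹(τ − ω×Iω) = (-1.1943, 1.4333, -1.4889)
ω' = ω + α·dt = (1.4522, -0.8427, -0.9596)
q⊗(0,ω) = (-1.2000000, 0.6106605, -0.9363963, -1.0863963)
updated quaternion q' = (0.6826, 0.5118, -0.0187, -0.5213)
a = (1.2000, 1.9000, 0.7000)
p + v·dt = (-0.3200, 0.9040, -2.1520)
new velocity v' = (-0.4520, 0.1760, -1.2720)

p' = (-0.3200, 0.9040, -2.1520)
q' = (0.6826, 0.5118, -0.0187, -0.5213)
v' = (-0.4520, 0.1760, -1.2720)
ω' = (1.4522, -0.8427, -0.9596)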